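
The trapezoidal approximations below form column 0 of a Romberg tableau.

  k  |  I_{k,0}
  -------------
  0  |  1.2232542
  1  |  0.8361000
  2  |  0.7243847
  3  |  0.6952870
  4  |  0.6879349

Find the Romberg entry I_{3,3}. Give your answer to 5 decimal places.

I_{1,1} = 0.8361000 + (0.8361000 − 1.2232542)/3 = 0.7070486
I_{2,1} = (4·0.7243847 − 0.8361000) / 3 = 0.6871463
I_{3,1} = 0.6952870 + (0.6952870 − 0.7243847)/3 = 0.6855878
I_{2,2} = 0.6871463 + (0.6871463 − 0.7070486)/15 = 0.6858195
I_{3,2} = (16·0.6855878 − 0.6871463) / 15 = 0.6854839
I_{3,3} = (64·0.6854839 − 0.6858195) / 63 = 0.6854786

0.68548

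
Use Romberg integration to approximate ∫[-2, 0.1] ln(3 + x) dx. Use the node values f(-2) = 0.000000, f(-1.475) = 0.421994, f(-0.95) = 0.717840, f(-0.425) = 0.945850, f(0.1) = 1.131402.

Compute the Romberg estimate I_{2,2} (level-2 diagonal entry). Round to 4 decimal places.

1.4071

I_{0,0} (trapezoid, 1 panel, h=2.1000): 1.187972
I_{1,0} (trapezoid, 2 panels, h=1.0500): 1.347718
I_{2,0} (trapezoid, 4 panels, h=0.5250): 1.391977
I_{1,1} = 1.347718 + (1.347718 − 1.187972)/3 = 1.400967
I_{2,1} = 1.391977 + (1.391977 − 1.347718)/3 = 1.406730
I_{2,2} = 1.406730 + (1.406730 − 1.400967)/15 = 1.407114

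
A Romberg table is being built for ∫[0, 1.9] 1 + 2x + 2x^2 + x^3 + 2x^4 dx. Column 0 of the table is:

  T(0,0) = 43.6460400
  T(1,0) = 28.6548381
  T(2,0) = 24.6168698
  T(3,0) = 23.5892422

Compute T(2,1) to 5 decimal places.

23.27088

T(2,1) = 24.6168698 + (24.6168698 − 28.6548381)/3 = 23.2708804
(Column j=1 coincides with Simpson's rule on the same nodes.)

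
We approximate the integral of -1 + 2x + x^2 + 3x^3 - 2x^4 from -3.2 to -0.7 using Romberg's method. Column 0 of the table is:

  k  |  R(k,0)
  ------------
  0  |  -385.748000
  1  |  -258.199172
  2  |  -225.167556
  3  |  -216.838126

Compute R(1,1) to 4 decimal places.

-215.6829

Richardson extrapolation on the trapezoidal column (denominator 4−1=3):
R(1,1) = -258.199172 + (-258.199172 − (-385.748000))/3 = -215.682896
(Column j=1 coincides with Simpson's rule on the same nodes.)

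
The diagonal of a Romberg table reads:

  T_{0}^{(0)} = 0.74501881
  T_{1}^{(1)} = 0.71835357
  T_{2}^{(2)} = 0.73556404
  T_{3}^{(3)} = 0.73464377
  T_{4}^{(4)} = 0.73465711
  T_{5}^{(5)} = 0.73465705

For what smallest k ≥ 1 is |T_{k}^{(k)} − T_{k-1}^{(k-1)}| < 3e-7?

|T_{1}^{(1)} − T_{0}^{(0)}| = 0.02666524 ≥ 3e-7
|T_{2}^{(2)} − T_{1}^{(1)}| = 0.01721047 ≥ 3e-7
|T_{3}^{(3)} − T_{2}^{(2)}| = 0.00092027 ≥ 3e-7
|T_{4}^{(4)} − T_{3}^{(3)}| = 0.00001334 ≥ 3e-7
|T_{5}^{(5)} − T_{4}^{(4)}| = 0.00000006 < 3e-7

k = 5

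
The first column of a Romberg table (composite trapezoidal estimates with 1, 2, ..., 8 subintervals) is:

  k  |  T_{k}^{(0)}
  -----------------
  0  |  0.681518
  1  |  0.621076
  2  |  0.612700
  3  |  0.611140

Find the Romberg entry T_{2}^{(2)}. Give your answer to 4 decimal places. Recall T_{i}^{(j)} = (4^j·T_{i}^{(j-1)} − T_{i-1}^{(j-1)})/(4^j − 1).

0.6105

T_{1}^{(1)} = (4·0.621076 − 0.681518) / 3 = 0.600929
T_{2}^{(1)} = 0.612700 + (0.612700 − 0.621076)/3 = 0.609908
T_{2}^{(2)} = 0.609908 + (0.609908 − 0.600929)/15 = 0.610507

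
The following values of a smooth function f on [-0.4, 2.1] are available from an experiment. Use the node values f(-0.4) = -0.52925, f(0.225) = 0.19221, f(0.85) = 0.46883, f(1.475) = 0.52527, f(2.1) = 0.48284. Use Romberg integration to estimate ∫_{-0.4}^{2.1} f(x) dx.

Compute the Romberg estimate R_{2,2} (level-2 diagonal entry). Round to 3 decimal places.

0.785

R_{0,0} (trapezoid, 1 panel, h=2.5000): -0.05801
R_{1,0} (trapezoid, 2 panels, h=1.2500): 0.55703
R_{2,0} (trapezoid, 4 panels, h=0.6250): 0.72694
R_{1,1} = 0.55703 + (0.55703 − (-0.05801))/3 = 0.76204
R_{2,1} = 0.72694 + (0.72694 − 0.55703)/3 = 0.78358
R_{2,2} = 0.78358 + (0.78358 − 0.76204)/15 = 0.78502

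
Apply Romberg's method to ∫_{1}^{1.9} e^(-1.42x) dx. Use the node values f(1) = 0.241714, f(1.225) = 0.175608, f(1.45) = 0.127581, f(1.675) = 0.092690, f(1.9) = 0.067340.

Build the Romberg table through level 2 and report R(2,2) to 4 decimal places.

R(0,0) (trapezoid, 1 panel, h=0.9000): 0.139074
R(1,0) (trapezoid, 2 panels, h=0.4500): 0.126949
R(2,0) (trapezoid, 4 panels, h=0.2250): 0.123841
R(1,1) = 0.126949 + (0.126949 − 0.139074)/3 = 0.122907
R(2,1) = 0.123841 + (0.123841 − 0.126949)/3 = 0.122805
R(2,2) = 0.122805 + (0.122805 − 0.122907)/15 = 0.122798

0.1228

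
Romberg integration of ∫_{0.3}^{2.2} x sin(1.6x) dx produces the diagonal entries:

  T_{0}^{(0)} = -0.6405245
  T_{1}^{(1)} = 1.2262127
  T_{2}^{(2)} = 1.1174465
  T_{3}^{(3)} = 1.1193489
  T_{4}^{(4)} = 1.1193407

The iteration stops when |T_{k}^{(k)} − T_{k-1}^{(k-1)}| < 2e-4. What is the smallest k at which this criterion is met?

|T_{1}^{(1)} − T_{0}^{(0)}| = 1.8667372 ≥ 2e-4
|T_{2}^{(2)} − T_{1}^{(1)}| = 0.1087662 ≥ 2e-4
|T_{3}^{(3)} − T_{2}^{(2)}| = 0.0019024 ≥ 2e-4
|T_{4}^{(4)} − T_{3}^{(3)}| = 0.0000082 < 2e-4

k = 4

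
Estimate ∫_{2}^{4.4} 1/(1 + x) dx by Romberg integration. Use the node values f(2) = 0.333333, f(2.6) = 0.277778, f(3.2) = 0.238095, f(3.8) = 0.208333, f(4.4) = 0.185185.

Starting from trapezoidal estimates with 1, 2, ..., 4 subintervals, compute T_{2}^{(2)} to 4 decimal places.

0.5878

T_{0}^{(0)} (trapezoid, 1 panel, h=2.4000): 0.622222
T_{1}^{(0)} (trapezoid, 2 panels, h=1.2000): 0.596825
T_{2}^{(0)} (trapezoid, 4 panels, h=0.6000): 0.590079
T_{1}^{(1)} = 0.596825 + (0.596825 − 0.622222)/3 = 0.588359
T_{2}^{(1)} = 0.590079 + (0.590079 − 0.596825)/3 = 0.587830
T_{2}^{(2)} = 0.587830 + (0.587830 − 0.588359)/15 = 0.587795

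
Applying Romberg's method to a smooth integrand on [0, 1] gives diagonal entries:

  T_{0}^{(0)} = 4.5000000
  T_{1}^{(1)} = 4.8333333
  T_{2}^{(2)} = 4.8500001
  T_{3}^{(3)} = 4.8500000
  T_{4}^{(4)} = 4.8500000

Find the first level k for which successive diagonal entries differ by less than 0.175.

|T_{1}^{(1)} − T_{0}^{(0)}| = 0.3333333 ≥ 0.175
|T_{2}^{(2)} − T_{1}^{(1)}| = 0.0166668 < 0.175

k = 2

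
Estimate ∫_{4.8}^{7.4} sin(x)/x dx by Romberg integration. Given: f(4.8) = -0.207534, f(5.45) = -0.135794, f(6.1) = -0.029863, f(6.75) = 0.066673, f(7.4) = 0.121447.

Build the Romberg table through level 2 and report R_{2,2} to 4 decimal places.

R_{0,0} (trapezoid, 1 panel, h=2.6000): -0.111913
R_{1,0} (trapezoid, 2 panels, h=1.3000): -0.094778
R_{2,0} (trapezoid, 4 panels, h=0.6500): -0.092318
R_{1,1} = -0.094778 + (-0.094778 − (-0.111913))/3 = -0.089066
R_{2,1} = -0.092318 + (-0.092318 − (-0.094778))/3 = -0.091498
R_{2,2} = -0.091498 + (-0.091498 − (-0.089066))/15 = -0.091660

-0.0917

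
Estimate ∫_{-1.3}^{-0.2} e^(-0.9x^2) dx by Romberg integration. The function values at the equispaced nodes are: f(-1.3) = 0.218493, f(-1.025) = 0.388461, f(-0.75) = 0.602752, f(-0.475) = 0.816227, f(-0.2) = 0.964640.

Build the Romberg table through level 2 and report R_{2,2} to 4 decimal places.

0.6608

R_{0,0} (trapezoid, 1 panel, h=1.1000): 0.650723
R_{1,0} (trapezoid, 2 panels, h=0.5500): 0.656875
R_{2,0} (trapezoid, 4 panels, h=0.2750): 0.659727
R_{1,1} = 0.656875 + (0.656875 − 0.650723)/3 = 0.658926
R_{2,1} = 0.659727 + (0.659727 − 0.656875)/3 = 0.660678
R_{2,2} = 0.660678 + (0.660678 − 0.658926)/15 = 0.660795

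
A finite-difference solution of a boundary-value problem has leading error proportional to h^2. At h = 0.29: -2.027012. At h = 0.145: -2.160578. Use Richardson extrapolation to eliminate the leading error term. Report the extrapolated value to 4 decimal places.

-2.2051

The leading error scales as h^2; refining by a factor of 2 reduces it by 2^2 = 4.
Extrapolated value = (4·A(h/2) − A(h)) / (4 − 1)
= (4·(-2.160578) − (-2.027012)) / 3
= -6.615300 / 3 = -2.205100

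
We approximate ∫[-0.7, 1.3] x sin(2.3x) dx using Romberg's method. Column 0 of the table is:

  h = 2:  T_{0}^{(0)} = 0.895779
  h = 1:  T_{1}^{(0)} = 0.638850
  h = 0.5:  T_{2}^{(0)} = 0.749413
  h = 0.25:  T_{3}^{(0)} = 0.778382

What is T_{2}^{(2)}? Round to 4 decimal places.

0.8018

Richardson extrapolation on the trapezoidal column (denominator 4−1=3):
T_{1}^{(1)} = (4·0.638850 − 0.895779) / 3 = 0.553207
T_{2}^{(1)} = (4·0.749413 − 0.638850) / 3 = 0.786267
T_{2}^{(2)} = 0.786267 + (0.786267 − 0.553207)/15 = 0.801804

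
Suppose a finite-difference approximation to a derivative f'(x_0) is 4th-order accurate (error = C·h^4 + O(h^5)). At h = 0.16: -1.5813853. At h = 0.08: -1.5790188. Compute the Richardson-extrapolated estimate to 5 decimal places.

The leading error scales as h^4; refining by a factor of 2 reduces it by 2^4 = 16.
Extrapolated value = (16·A(h/2) − A(h)) / (16 − 1)
= (16·(-1.5790188) − (-1.5813853)) / 15
= -23.6829155 / 15 = -1.5788610

-1.57886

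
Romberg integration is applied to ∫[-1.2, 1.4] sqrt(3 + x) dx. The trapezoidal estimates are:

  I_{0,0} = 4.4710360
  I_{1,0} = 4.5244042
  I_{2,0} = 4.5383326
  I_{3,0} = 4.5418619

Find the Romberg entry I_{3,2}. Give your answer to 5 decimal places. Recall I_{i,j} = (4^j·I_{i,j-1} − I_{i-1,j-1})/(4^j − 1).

4.54304

I_{2,1} = (4·4.5383326 − 4.5244042) / 3 = 4.5429754
I_{3,1} = (4·4.5418619 − 4.5383326) / 3 = 4.5430383
I_{3,2} = (16·4.5430383 − 4.5429754) / 15 = 4.5430425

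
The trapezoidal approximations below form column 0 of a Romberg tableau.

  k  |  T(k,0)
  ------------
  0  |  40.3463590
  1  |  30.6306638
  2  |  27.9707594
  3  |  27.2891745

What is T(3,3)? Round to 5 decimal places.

T(1,1) = 30.6306638 + (30.6306638 − 40.3463590)/3 = 27.3920987
T(2,1) = (4·27.9707594 − 30.6306638) / 3 = 27.0841246
T(3,1) = (4·27.2891745 − 27.9707594) / 3 = 27.0619795
T(2,2) = (16·27.0841246 − 27.3920987) / 15 = 27.0635930
T(3,2) = (16·27.0619795 − 27.0841246) / 15 = 27.0605032
T(3,3) = (64·27.0605032 − 27.0635930) / 63 = 27.0604542

27.06045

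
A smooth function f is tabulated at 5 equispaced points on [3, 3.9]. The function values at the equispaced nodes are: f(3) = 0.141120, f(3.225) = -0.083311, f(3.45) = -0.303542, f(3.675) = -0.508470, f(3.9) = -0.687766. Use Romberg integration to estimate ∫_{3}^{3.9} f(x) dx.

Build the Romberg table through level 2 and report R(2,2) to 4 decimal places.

R(0,0) (trapezoid, 1 panel, h=0.9000): -0.245991
R(1,0) (trapezoid, 2 panels, h=0.4500): -0.259589
R(2,0) (trapezoid, 4 panels, h=0.2250): -0.262945
R(1,1) = -0.259589 + (-0.259589 − (-0.245991))/3 = -0.264122
R(2,1) = -0.262945 + (-0.262945 − (-0.259589))/3 = -0.264064
R(2,2) = -0.264064 + (-0.264064 − (-0.264122))/15 = -0.264060

-0.2641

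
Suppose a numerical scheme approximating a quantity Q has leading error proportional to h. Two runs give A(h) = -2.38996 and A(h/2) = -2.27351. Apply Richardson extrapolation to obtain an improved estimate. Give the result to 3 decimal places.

-2.157

The leading error scales as h; refining by a factor of 2 reduces it by 2^1 = 2.
Extrapolated value = (2·A(h/2) − A(h)) / (2 − 1)
= (2·(-2.27351) − (-2.38996)) / 1
= -2.15706 / 1 = -2.15706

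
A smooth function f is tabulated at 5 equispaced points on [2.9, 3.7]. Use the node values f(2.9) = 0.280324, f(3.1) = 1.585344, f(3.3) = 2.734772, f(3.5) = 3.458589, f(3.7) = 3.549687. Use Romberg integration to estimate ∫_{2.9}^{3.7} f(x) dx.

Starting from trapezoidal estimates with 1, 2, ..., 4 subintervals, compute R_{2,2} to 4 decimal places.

1.9647

R_{0,0} (trapezoid, 1 panel, h=0.8000): 1.532004
R_{1,0} (trapezoid, 2 panels, h=0.4000): 1.859911
R_{2,0} (trapezoid, 4 panels, h=0.2000): 1.938742
R_{1,1} = 1.859911 + (1.859911 − 1.532004)/3 = 1.969213
R_{2,1} = 1.938742 + (1.938742 − 1.859911)/3 = 1.965019
R_{2,2} = 1.965019 + (1.965019 − 1.969213)/15 = 1.964739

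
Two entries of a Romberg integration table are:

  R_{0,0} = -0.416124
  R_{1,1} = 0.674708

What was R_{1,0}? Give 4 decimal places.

From R_{1,1} = (4·R_{1,0} − R_{0,0})/3, solve for R_{1,0}:
4·R_{1,0} = 3·0.674708 + (-0.416124) = 1.608000
R_{1,0} = 0.402000

0.4020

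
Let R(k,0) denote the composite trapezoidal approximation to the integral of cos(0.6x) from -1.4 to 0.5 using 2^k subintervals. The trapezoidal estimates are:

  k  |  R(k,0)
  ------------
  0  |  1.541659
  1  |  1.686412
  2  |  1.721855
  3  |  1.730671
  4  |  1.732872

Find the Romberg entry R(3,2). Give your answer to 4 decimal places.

Richardson extrapolation on the trapezoidal column (denominator 4−1=3):
R(2,1) = (4·1.721855 − 1.686412) / 3 = 1.733669
R(3,1) = (4·1.730671 − 1.721855) / 3 = 1.733610
R(3,2) = (16·1.733610 − 1.733669) / 15 = 1.733606

1.7336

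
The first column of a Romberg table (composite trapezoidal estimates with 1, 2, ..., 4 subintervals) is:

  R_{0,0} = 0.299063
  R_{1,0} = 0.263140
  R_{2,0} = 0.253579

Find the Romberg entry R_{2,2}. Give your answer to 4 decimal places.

R_{1,1} = 0.263140 + (0.263140 − 0.299063)/3 = 0.251166
R_{2,1} = 0.253579 + (0.253579 − 0.263140)/3 = 0.250392
R_{2,2} = 0.250392 + (0.250392 − 0.251166)/15 = 0.250340
(Column j=1 coincides with Simpson's rule on the same nodes.)

0.2503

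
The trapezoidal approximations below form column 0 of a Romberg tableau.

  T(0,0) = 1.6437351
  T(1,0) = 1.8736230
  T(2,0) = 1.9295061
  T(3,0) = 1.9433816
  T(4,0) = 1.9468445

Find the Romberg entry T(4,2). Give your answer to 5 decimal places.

1.94800

Richardson extrapolation on the trapezoidal column (denominator 4−1=3):
T(3,1) = 1.9433816 + (1.9433816 − 1.9295061)/3 = 1.9480068
T(4,1) = 1.9468445 + (1.9468445 − 1.9433816)/3 = 1.9479988
T(4,2) = 1.9479988 + (1.9479988 − 1.9480068)/15 = 1.9479983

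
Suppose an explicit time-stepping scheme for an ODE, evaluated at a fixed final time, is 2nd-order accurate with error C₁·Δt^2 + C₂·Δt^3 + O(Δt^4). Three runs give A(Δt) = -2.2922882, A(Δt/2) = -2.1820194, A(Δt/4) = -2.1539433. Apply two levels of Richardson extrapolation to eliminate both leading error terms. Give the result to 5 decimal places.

-2.14449

First eliminate the Δt^2 term (factor 2^2 = 4):
  B₁ = (4·(-2.1820194) − (-2.2922882))/3 = -2.1452631
  B₂ = (4·(-2.1539433) − (-2.1820194))/3 = -2.1445846
Then eliminate the Δt^3 term (factor 2^3 = 8):
  (8·(-2.1445846) − (-2.1452631))/7 = -2.1444877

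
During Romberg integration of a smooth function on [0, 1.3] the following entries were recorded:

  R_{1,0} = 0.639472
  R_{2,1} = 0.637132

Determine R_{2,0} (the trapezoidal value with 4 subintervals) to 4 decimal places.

0.6377

From R_{2,1} = (4·R_{2,0} − R_{1,0})/3, solve for R_{2,0}:
4·R_{2,0} = 3·0.637132 + 0.639472 = 2.550868
R_{2,0} = 0.637717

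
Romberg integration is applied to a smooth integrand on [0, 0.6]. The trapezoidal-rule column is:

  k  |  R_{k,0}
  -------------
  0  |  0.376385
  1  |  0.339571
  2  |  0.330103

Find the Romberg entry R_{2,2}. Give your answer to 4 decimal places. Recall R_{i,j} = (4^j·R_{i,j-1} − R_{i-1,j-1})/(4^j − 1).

Richardson extrapolation on the trapezoidal column (denominator 4−1=3):
R_{1,1} = 0.339571 + (0.339571 − 0.376385)/3 = 0.327300
R_{2,1} = 0.330103 + (0.330103 − 0.339571)/3 = 0.326947
R_{2,2} = (16·0.326947 − 0.327300) / 15 = 0.326923

0.3269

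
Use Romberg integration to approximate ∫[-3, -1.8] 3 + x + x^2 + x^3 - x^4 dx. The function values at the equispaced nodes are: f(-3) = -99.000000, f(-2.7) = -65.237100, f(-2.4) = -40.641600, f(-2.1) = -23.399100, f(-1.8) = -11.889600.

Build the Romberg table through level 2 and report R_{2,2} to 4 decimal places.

R_{0,0} (trapezoid, 1 panel, h=1.2000): -66.533760
R_{1,0} (trapezoid, 2 panels, h=0.6000): -57.651840
R_{2,0} (trapezoid, 4 panels, h=0.3000): -55.416780
R_{1,1} = -57.651840 + (-57.651840 − (-66.533760))/3 = -54.691200
R_{2,1} = -55.416780 + (-55.416780 − (-57.651840))/3 = -54.671760
R_{2,2} = -54.671760 + (-54.671760 − (-54.691200))/15 = -54.670464

-54.6705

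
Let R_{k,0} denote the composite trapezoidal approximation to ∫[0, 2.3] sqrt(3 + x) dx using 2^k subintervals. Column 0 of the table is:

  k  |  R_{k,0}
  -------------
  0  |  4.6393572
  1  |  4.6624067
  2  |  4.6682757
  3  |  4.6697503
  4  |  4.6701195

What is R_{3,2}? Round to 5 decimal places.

Richardson extrapolation on the trapezoidal column (denominator 4−1=3):
R_{2,1} = (4·4.6682757 − 4.6624067) / 3 = 4.6702320
R_{3,1} = 4.6697503 + (4.6697503 − 4.6682757)/3 = 4.6702418
R_{3,2} = 4.6702418 + (4.6702418 − 4.6702320)/15 = 4.6702425

4.67024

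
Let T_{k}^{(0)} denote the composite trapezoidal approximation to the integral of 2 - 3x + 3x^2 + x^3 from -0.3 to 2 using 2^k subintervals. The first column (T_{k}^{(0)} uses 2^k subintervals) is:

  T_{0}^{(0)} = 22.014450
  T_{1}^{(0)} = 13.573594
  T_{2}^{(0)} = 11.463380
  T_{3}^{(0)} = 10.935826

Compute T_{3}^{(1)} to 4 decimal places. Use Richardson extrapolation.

Richardson extrapolation on the trapezoidal column (denominator 4−1=3):
T_{3}^{(1)} = 10.935826 + (10.935826 − 11.463380)/3 = 10.759975

10.7600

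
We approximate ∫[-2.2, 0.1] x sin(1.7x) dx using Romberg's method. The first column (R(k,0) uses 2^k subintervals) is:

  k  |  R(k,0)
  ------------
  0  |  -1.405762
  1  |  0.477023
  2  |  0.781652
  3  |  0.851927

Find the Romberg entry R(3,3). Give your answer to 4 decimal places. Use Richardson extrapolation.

0.8749

R(1,1) = (4·0.477023 − (-1.405762)) / 3 = 1.104618
R(2,1) = 0.781652 + (0.781652 − 0.477023)/3 = 0.883195
R(3,1) = 0.851927 + (0.851927 − 0.781652)/3 = 0.875352
R(2,2) = (16·0.883195 − 1.104618) / 15 = 0.868433
R(3,2) = (16·0.875352 − 0.883195) / 15 = 0.874829
R(3,3) = (64·0.874829 − 0.868433) / 63 = 0.874931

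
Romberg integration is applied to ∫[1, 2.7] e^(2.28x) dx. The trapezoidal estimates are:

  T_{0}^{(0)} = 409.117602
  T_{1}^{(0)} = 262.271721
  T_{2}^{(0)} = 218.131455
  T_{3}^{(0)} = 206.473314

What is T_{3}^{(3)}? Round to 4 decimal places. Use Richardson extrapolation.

202.5283

Richardson extrapolation on the trapezoidal column (denominator 4−1=3):
T_{1}^{(1)} = (4·262.271721 − 409.117602) / 3 = 213.323094
T_{2}^{(1)} = (4·218.131455 − 262.271721) / 3 = 203.418033
T_{3}^{(1)} = (4·206.473314 − 218.131455) / 3 = 202.587267
T_{2}^{(2)} = (16·203.418033 − 213.323094) / 15 = 202.757696
T_{3}^{(2)} = (16·202.587267 − 203.418033) / 15 = 202.531883
T_{3}^{(3)} = (64·202.531883 − 202.757696) / 63 = 202.528299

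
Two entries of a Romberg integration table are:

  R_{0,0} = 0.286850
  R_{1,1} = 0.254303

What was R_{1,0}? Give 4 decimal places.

From R_{1,1} = (4·R_{1,0} − R_{0,0})/3, solve for R_{1,0}:
4·R_{1,0} = 3·0.254303 + 0.286850 = 1.049759
R_{1,0} = 0.262440

0.2624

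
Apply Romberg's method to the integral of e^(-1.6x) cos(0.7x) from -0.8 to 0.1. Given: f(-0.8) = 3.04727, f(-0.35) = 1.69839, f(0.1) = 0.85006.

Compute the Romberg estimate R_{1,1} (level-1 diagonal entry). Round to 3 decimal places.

R_{0,0} (trapezoid, 1 panel, h=0.9000): 1.75380
R_{1,0} (trapezoid, 2 panels, h=0.4500): 1.64117
R_{1,1} = 1.64117 + (1.64117 − 1.75380)/3 = 1.60363

1.604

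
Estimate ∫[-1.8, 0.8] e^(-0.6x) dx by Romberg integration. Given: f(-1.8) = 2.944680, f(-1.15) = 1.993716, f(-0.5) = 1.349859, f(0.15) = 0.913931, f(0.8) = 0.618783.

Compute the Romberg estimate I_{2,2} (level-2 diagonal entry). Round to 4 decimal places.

I_{0,0} (trapezoid, 1 panel, h=2.6000): 4.632502
I_{1,0} (trapezoid, 2 panels, h=1.3000): 4.071068
I_{2,0} (trapezoid, 4 panels, h=0.6500): 3.925504
I_{1,1} = 4.071068 + (4.071068 − 4.632502)/3 = 3.883923
I_{2,1} = 3.925504 + (3.925504 − 4.071068)/3 = 3.876983
I_{2,2} = 3.876983 + (3.876983 − 3.883923)/15 = 3.876520

3.8765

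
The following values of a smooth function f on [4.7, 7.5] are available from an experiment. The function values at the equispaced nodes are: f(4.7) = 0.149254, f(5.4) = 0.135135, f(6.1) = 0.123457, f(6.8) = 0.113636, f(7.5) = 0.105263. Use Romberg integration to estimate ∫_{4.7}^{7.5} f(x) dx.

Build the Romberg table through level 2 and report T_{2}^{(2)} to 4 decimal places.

T_{0}^{(0)} (trapezoid, 1 panel, h=2.8000): 0.356324
T_{1}^{(0)} (trapezoid, 2 panels, h=1.4000): 0.351002
T_{2}^{(0)} (trapezoid, 4 panels, h=0.7000): 0.349641
T_{1}^{(1)} = 0.351002 + (0.351002 − 0.356324)/3 = 0.349228
T_{2}^{(1)} = 0.349641 + (0.349641 − 0.351002)/3 = 0.349187
T_{2}^{(2)} = 0.349187 + (0.349187 − 0.349228)/15 = 0.349184

0.3492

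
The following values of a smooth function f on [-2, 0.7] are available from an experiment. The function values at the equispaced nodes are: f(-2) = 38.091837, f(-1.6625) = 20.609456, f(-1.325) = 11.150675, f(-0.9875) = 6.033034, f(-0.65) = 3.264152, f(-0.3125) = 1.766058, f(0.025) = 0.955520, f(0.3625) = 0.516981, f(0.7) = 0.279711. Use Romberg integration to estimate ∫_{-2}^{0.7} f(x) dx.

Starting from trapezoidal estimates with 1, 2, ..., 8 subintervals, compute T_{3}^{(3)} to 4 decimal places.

20.7766

T_{0}^{(0)} (trapezoid, 1 panel, h=2.7000): 51.801590
T_{1}^{(0)} (trapezoid, 2 panels, h=1.3500): 30.307400
T_{2}^{(0)} (trapezoid, 4 panels, h=0.6750): 23.325382
T_{3}^{(0)} (trapezoid, 8 panels, h=0.3375): 21.425057
T_{1}^{(1)} = 30.307400 + (30.307400 − 51.801590)/3 = 23.142670
T_{2}^{(1)} = 23.325382 + (23.325382 − 30.307400)/3 = 20.998043
T_{3}^{(1)} = 21.425057 + (21.425057 − 23.325382)/3 = 20.791615
T_{2}^{(2)} = 20.998043 + (20.998043 − 23.142670)/15 = 20.855068
T_{3}^{(2)} = 20.791615 + (20.791615 − 20.998043)/15 = 20.777853
T_{3}^{(3)} = 20.777853 + (20.777853 − 20.855068)/63 = 20.776627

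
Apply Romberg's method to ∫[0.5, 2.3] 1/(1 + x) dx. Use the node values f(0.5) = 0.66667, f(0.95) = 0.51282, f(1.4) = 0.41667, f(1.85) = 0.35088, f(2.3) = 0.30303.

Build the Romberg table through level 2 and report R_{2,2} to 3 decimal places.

R_{0,0} (trapezoid, 1 panel, h=1.8000): 0.87273
R_{1,0} (trapezoid, 2 panels, h=0.9000): 0.81137
R_{2,0} (trapezoid, 4 panels, h=0.4500): 0.79435
R_{1,1} = 0.81137 + (0.81137 − 0.87273)/3 = 0.79092
R_{2,1} = 0.79435 + (0.79435 − 0.81137)/3 = 0.78868
R_{2,2} = 0.78868 + (0.78868 − 0.79092)/15 = 0.78853

0.789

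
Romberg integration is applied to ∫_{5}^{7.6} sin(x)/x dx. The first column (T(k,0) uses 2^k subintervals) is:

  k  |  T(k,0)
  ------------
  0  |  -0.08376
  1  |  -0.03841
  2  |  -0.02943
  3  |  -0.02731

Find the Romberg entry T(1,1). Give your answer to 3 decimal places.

T(1,1) = -0.03841 + (-0.03841 − (-0.08376))/3 = -0.02329

-0.023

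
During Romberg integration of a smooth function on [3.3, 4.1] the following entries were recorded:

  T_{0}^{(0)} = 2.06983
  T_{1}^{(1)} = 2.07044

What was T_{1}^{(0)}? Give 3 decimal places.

2.070

From T_{1}^{(1)} = (4·T_{1}^{(0)} − T_{0}^{(0)})/3, solve for T_{1}^{(0)}:
4·T_{1}^{(0)} = 3·2.07044 + 2.06983 = 8.28115
T_{1}^{(0)} = 2.07029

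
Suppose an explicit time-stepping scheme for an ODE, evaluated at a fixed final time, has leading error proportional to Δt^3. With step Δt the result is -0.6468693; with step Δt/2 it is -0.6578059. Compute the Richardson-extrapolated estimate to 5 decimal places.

-0.65937

Extrapolated value = (8·A(Δt/2) − A(Δt)) / (8 − 1)
= (8·(-0.6578059) − (-0.6468693)) / 7
= -4.6155779 / 7 = -0.6593683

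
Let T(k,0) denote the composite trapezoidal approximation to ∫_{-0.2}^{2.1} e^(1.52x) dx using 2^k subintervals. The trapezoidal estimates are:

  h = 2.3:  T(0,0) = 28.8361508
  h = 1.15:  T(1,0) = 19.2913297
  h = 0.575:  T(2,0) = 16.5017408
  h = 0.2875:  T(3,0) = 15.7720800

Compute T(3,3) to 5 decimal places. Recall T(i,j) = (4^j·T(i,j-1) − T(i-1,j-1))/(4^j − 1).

15.52583

Richardson extrapolation on the trapezoidal column (denominator 4−1=3):
T(1,1) = (4·19.2913297 − 28.8361508) / 3 = 16.1097227
T(2,1) = 16.5017408 + (16.5017408 − 19.2913297)/3 = 15.5718778
T(3,1) = 15.7720800 + (15.7720800 − 16.5017408)/3 = 15.5288597
T(2,2) = 15.5718778 + (15.5718778 − 16.1097227)/15 = 15.5360215
T(3,2) = 15.5288597 + (15.5288597 − 15.5718778)/15 = 15.5259918
T(3,3) = 15.5259918 + (15.5259918 − 15.5360215)/63 = 15.5258326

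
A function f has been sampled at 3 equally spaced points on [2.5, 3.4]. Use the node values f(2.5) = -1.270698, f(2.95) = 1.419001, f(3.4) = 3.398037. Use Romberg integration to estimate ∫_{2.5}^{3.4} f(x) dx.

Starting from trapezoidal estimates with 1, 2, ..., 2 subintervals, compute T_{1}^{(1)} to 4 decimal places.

1.1705

T_{0}^{(0)} (trapezoid, 1 panel, h=0.9000): 0.957303
T_{1}^{(0)} (trapezoid, 2 panels, h=0.4500): 1.117202
T_{1}^{(1)} = 1.117202 + (1.117202 − 0.957303)/3 = 1.170502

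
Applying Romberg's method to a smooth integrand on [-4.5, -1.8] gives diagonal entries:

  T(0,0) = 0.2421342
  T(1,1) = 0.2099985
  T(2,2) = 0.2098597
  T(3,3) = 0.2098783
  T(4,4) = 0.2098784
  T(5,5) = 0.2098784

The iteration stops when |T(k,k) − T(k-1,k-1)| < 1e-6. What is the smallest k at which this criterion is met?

|T(1,1) − T(0,0)| = 0.0321357 ≥ 1e-6
|T(2,2) − T(1,1)| = 0.0001388 ≥ 1e-6
|T(3,3) − T(2,2)| = 0.0000186 ≥ 1e-6
|T(4,4) − T(3,3)| = 0.0000001 < 1e-6

k = 4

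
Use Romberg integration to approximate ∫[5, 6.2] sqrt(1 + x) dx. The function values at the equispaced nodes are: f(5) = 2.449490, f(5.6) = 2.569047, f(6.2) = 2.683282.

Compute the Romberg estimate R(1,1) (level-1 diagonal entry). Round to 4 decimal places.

3.0818

R(0,0) (trapezoid, 1 panel, h=1.2000): 3.079663
R(1,0) (trapezoid, 2 panels, h=0.6000): 3.081260
R(1,1) = 3.081260 + (3.081260 − 3.079663)/3 = 3.081792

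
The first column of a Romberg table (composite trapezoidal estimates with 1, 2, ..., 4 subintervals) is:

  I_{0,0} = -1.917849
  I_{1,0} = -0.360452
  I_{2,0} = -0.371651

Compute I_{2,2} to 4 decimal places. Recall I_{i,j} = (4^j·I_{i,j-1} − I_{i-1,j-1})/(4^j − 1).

-0.4110

I_{1,1} = (4·(-0.360452) − (-1.917849)) / 3 = 0.158680
I_{2,1} = (4·(-0.371651) − (-0.360452)) / 3 = -0.375384
I_{2,2} = (16·(-0.375384) − 0.158680) / 15 = -0.410988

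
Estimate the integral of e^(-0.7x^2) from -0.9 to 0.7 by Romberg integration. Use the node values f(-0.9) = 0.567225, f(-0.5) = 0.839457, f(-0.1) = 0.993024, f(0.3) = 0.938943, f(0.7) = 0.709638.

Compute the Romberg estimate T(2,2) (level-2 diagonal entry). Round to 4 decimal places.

1.3825

T(0,0) (trapezoid, 1 panel, h=1.6000): 1.021490
T(1,0) (trapezoid, 2 panels, h=0.8000): 1.305164
T(2,0) (trapezoid, 4 panels, h=0.4000): 1.363942
T(1,1) = 1.305164 + (1.305164 − 1.021490)/3 = 1.399722
T(2,1) = 1.363942 + (1.363942 − 1.305164)/3 = 1.383535
T(2,2) = 1.383535 + (1.383535 − 1.399722)/15 = 1.382456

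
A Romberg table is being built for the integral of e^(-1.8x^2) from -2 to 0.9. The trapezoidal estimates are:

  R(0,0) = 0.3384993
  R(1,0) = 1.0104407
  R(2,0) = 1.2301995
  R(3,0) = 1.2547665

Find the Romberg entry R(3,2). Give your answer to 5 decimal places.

R(2,1) = (4·1.2301995 − 1.0104407) / 3 = 1.3034524
R(3,1) = 1.2547665 + (1.2547665 − 1.2301995)/3 = 1.2629555
R(3,2) = 1.2629555 + (1.2629555 − 1.3034524)/15 = 1.2602557

1.26026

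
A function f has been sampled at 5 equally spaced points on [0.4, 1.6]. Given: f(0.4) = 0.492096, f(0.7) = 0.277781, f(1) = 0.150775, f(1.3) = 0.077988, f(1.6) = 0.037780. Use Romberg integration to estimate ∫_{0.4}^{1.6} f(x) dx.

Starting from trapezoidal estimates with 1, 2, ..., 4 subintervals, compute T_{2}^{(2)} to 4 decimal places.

0.2254

T_{0}^{(0)} (trapezoid, 1 panel, h=1.2000): 0.317926
T_{1}^{(0)} (trapezoid, 2 panels, h=0.6000): 0.249428
T_{2}^{(0)} (trapezoid, 4 panels, h=0.3000): 0.231445
T_{1}^{(1)} = 0.249428 + (0.249428 − 0.317926)/3 = 0.226595
T_{2}^{(1)} = 0.231445 + (0.231445 − 0.249428)/3 = 0.225451
T_{2}^{(2)} = 0.225451 + (0.225451 − 0.226595)/15 = 0.225375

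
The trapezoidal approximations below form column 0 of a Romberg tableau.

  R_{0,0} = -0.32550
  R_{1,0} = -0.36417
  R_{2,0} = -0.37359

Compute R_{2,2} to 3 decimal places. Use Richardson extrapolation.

-0.377

Richardson extrapolation on the trapezoidal column (denominator 4−1=3):
R_{1,1} = -0.36417 + (-0.36417 − (-0.32550))/3 = -0.37706
R_{2,1} = -0.37359 + (-0.37359 − (-0.36417))/3 = -0.37673
R_{2,2} = (16·(-0.37673) − (-0.37706)) / 15 = -0.37671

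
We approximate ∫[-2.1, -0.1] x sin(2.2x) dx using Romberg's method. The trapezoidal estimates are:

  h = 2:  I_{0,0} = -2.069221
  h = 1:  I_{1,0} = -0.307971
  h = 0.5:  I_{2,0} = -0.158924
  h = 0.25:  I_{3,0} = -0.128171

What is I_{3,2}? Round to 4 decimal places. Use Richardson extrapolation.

-0.1185

Richardson extrapolation on the trapezoidal column (denominator 4−1=3):
I_{2,1} = -0.158924 + (-0.158924 − (-0.307971))/3 = -0.109242
I_{3,1} = -0.128171 + (-0.128171 − (-0.158924))/3 = -0.117920
I_{3,2} = (16·(-0.117920) − (-0.109242)) / 15 = -0.118499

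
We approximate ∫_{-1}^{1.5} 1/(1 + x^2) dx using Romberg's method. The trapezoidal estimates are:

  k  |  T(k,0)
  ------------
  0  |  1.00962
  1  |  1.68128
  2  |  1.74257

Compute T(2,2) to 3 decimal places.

Richardson extrapolation on the trapezoidal column (denominator 4−1=3):
T(1,1) = 1.68128 + (1.68128 − 1.00962)/3 = 1.90517
T(2,1) = (4·1.74257 − 1.68128) / 3 = 1.76300
T(2,2) = 1.76300 + (1.76300 − 1.90517)/15 = 1.75352

1.754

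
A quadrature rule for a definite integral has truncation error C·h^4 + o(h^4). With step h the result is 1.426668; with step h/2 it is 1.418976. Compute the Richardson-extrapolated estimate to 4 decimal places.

1.4185

The leading error scales as h^4; refining by a factor of 2 reduces it by 2^4 = 16.
Extrapolated value = (16·A(h/2) − A(h)) / (16 − 1)
= (16·1.418976 − 1.426668) / 15
= 21.276948 / 15 = 1.418463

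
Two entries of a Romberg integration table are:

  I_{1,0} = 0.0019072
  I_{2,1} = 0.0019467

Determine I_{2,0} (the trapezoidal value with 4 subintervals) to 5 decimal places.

From I_{2,1} = (4·I_{2,0} − I_{1,0})/3, solve for I_{2,0}:
4·I_{2,0} = 3·0.0019467 + 0.0019072 = 0.0077473
I_{2,0} = 0.0019368

0.00194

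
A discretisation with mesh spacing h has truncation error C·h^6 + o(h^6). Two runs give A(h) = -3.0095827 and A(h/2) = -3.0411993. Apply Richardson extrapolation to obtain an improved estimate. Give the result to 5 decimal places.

The leading error scales as h^6; refining by a factor of 2 reduces it by 2^6 = 64.
Extrapolated value = (64·A(h/2) − A(h)) / (64 − 1)
= (64·(-3.0411993) − (-3.0095827)) / 63
= -191.6271725 / 63 = -3.0417012

-3.04170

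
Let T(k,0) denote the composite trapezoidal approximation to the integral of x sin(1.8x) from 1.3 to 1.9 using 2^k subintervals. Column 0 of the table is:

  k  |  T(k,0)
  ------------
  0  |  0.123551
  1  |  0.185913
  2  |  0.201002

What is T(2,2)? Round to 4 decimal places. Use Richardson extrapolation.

T(1,1) = (4·0.185913 − 0.123551) / 3 = 0.206700
T(2,1) = (4·0.201002 − 0.185913) / 3 = 0.206032
T(2,2) = 0.206032 + (0.206032 − 0.206700)/15 = 0.205987

0.2060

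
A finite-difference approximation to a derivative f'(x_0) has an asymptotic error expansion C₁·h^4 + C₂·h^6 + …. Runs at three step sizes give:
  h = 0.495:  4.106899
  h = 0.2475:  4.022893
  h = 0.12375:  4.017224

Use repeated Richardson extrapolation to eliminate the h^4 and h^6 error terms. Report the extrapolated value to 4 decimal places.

4.0168

First eliminate the h^4 term (factor 2^4 = 16):
  B₁ = (16·4.022893 − 4.106899)/15 = 4.017293
  B₂ = (16·4.017224 − 4.022893)/15 = 4.016846
Then eliminate the h^6 term (factor 2^6 = 64):
  (64·4.016846 − 4.017293)/63 = 4.016839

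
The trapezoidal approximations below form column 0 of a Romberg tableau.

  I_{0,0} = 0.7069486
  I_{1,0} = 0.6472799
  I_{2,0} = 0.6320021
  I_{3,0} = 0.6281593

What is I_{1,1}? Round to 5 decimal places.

I_{1,1} = (4·0.6472799 − 0.7069486) / 3 = 0.6273903

0.62739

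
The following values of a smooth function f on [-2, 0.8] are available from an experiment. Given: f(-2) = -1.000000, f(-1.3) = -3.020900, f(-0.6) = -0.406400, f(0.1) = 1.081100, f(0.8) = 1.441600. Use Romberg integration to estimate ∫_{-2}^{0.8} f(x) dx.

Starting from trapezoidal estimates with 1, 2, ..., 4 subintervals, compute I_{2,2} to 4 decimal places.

-1.9867

I_{0,0} (trapezoid, 1 panel, h=2.8000): 0.618240
I_{1,0} (trapezoid, 2 panels, h=1.4000): -0.259840
I_{2,0} (trapezoid, 4 panels, h=0.7000): -1.487780
I_{1,1} = -0.259840 + (-0.259840 − 0.618240)/3 = -0.552533
I_{2,1} = -1.487780 + (-1.487780 − (-0.259840))/3 = -1.897093
I_{2,2} = -1.897093 + (-1.897093 − (-0.552533))/15 = -1.986730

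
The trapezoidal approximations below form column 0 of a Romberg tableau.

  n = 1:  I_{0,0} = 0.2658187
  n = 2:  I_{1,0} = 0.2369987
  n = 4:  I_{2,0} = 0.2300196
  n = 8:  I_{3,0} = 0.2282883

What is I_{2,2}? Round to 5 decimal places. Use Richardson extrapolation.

0.22771

I_{1,1} = (4·0.2369987 − 0.2658187) / 3 = 0.2273920
I_{2,1} = (4·0.2300196 − 0.2369987) / 3 = 0.2276932
I_{2,2} = (16·0.2276932 − 0.2273920) / 15 = 0.2277133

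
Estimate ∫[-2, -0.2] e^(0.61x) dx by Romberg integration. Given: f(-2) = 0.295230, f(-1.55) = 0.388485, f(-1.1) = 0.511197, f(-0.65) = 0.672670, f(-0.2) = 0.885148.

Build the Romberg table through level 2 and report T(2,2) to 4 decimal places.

0.9671

T(0,0) (trapezoid, 1 panel, h=1.8000): 1.062340
T(1,0) (trapezoid, 2 panels, h=0.9000): 0.991247
T(2,0) (trapezoid, 4 panels, h=0.4500): 0.973143
T(1,1) = 0.991247 + (0.991247 − 1.062340)/3 = 0.967549
T(2,1) = 0.973143 + (0.973143 − 0.991247)/3 = 0.967108
T(2,2) = 0.967108 + (0.967108 − 0.967549)/15 = 0.967079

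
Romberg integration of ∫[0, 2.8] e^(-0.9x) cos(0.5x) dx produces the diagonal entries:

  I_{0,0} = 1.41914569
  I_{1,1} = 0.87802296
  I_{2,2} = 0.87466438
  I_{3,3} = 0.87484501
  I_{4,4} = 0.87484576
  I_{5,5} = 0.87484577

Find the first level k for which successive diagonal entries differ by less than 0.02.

|I_{1,1} − I_{0,0}| = 0.54112273 ≥ 0.02
|I_{2,2} − I_{1,1}| = 0.00335858 < 0.02

k = 2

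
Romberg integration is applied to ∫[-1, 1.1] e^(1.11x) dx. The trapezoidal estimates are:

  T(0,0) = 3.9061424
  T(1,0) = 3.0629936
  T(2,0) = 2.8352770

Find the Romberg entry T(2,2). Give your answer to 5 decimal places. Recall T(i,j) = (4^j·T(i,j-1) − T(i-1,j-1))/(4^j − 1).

2.75787

Richardson extrapolation on the trapezoidal column (denominator 4−1=3):
T(1,1) = 3.0629936 + (3.0629936 − 3.9061424)/3 = 2.7819440
T(2,1) = (4·2.8352770 − 3.0629936) / 3 = 2.7593715
T(2,2) = 2.7593715 + (2.7593715 − 2.7819440)/15 = 2.7578667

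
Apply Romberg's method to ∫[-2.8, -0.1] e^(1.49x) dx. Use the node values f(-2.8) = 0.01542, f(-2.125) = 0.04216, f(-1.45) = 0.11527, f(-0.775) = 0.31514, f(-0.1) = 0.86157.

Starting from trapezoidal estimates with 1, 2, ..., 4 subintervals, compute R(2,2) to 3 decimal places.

R(0,0) (trapezoid, 1 panel, h=2.7000): 1.18394
R(1,0) (trapezoid, 2 panels, h=1.3500): 0.74758
R(2,0) (trapezoid, 4 panels, h=0.6750): 0.61497
R(1,1) = 0.74758 + (0.74758 − 1.18394)/3 = 0.60213
R(2,1) = 0.61497 + (0.61497 − 0.74758)/3 = 0.57077
R(2,2) = 0.57077 + (0.57077 − 0.60213)/15 = 0.56868

0.569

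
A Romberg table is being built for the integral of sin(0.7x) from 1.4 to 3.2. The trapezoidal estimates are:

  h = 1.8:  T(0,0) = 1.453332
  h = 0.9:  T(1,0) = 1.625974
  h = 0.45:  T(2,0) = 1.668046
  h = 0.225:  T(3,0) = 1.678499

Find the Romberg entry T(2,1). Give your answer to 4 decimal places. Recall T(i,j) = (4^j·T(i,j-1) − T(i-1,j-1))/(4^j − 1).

Richardson extrapolation on the trapezoidal column (denominator 4−1=3):
T(2,1) = (4·1.668046 − 1.625974) / 3 = 1.682070

1.6821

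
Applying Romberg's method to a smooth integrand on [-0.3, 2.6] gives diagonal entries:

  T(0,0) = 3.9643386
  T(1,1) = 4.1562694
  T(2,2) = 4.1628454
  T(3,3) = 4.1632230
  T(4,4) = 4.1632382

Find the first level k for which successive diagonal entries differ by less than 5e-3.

k = 3

|T(1,1) − T(0,0)| = 0.1919308 ≥ 5e-3
|T(2,2) − T(1,1)| = 0.0065760 ≥ 5e-3
|T(3,3) − T(2,2)| = 0.0003776 < 5e-3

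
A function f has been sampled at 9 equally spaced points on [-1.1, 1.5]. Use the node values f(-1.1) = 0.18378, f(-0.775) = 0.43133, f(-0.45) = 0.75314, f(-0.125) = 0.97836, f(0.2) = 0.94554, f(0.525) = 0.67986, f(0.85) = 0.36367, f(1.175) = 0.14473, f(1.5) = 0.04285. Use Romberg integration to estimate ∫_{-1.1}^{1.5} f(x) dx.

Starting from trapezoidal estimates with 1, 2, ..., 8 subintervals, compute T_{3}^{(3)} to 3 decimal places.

1.441

T_{0}^{(0)} (trapezoid, 1 panel, h=2.6000): 0.29462
T_{1}^{(0)} (trapezoid, 2 panels, h=1.3000): 1.37651
T_{2}^{(0)} (trapezoid, 4 panels, h=0.6500): 1.41418
T_{3}^{(0)} (trapezoid, 8 panels, h=0.3250): 1.43323
T_{1}^{(1)} = 1.37651 + (1.37651 − 0.29462)/3 = 1.73714
T_{2}^{(1)} = 1.41418 + (1.41418 − 1.37651)/3 = 1.42674
T_{3}^{(1)} = 1.43323 + (1.43323 − 1.41418)/3 = 1.43958
T_{2}^{(2)} = 1.42674 + (1.42674 − 1.73714)/15 = 1.40605
T_{3}^{(2)} = 1.43958 + (1.43958 − 1.42674)/15 = 1.44044
T_{3}^{(3)} = 1.44044 + (1.44044 − 1.40605)/63 = 1.44099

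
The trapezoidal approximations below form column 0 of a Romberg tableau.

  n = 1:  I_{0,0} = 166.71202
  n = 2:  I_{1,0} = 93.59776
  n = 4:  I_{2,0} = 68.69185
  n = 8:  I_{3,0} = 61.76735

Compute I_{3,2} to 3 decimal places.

59.397

I_{2,1} = (4·68.69185 − 93.59776) / 3 = 60.38988
I_{3,1} = (4·61.76735 − 68.69185) / 3 = 59.45918
I_{3,2} = 59.45918 + (59.45918 − 60.38988)/15 = 59.39713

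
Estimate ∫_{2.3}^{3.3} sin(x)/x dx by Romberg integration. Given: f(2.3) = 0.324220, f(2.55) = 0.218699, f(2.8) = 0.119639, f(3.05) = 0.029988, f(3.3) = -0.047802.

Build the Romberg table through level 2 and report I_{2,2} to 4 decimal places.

I_{0,0} (trapezoid, 1 panel, h=1.0000): 0.138209
I_{1,0} (trapezoid, 2 panels, h=0.5000): 0.128924
I_{2,0} (trapezoid, 4 panels, h=0.2500): 0.126634
I_{1,1} = 0.128924 + (0.128924 − 0.138209)/3 = 0.125829
I_{2,1} = 0.126634 + (0.126634 − 0.128924)/3 = 0.125871
I_{2,2} = 0.125871 + (0.125871 − 0.125829)/15 = 0.125874

0.1259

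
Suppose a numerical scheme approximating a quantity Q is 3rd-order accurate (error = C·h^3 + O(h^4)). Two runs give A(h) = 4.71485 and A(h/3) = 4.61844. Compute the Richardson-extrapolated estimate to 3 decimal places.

The leading error scales as h^3; refining by a factor of 3 reduces it by 3^3 = 27.
Extrapolated value = (27·A(h/3) − A(h)) / (27 − 1)
= (27·4.61844 − 4.71485) / 26
= 119.98303 / 26 = 4.61473

4.615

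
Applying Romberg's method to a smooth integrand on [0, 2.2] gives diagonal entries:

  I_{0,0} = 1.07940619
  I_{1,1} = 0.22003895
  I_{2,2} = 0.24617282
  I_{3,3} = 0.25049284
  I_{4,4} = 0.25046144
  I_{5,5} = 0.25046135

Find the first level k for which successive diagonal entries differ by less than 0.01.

|I_{1,1} − I_{0,0}| = 0.85936724 ≥ 0.01
|I_{2,2} − I_{1,1}| = 0.02613387 ≥ 0.01
|I_{3,3} − I_{2,2}| = 0.00432002 < 0.01

k = 3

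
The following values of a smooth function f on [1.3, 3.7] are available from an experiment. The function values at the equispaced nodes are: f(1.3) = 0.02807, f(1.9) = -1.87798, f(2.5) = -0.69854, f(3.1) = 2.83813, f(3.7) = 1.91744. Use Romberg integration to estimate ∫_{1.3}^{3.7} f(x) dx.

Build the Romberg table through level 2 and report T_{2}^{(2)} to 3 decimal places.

T_{0}^{(0)} (trapezoid, 1 panel, h=2.4000): 2.33461
T_{1}^{(0)} (trapezoid, 2 panels, h=1.2000): 0.32906
T_{2}^{(0)} (trapezoid, 4 panels, h=0.6000): 0.74062
T_{1}^{(1)} = 0.32906 + (0.32906 − 2.33461)/3 = -0.33946
T_{2}^{(1)} = 0.74062 + (0.74062 − 0.32906)/3 = 0.87781
T_{2}^{(2)} = 0.87781 + (0.87781 − (-0.33946))/15 = 0.95896

0.959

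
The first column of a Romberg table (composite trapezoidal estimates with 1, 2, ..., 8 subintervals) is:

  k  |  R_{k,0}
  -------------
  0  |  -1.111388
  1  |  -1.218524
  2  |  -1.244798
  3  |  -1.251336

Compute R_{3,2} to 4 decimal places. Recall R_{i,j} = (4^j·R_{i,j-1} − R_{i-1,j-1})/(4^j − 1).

-1.2535

R_{2,1} = (4·(-1.244798) − (-1.218524)) / 3 = -1.253556
R_{3,1} = (4·(-1.251336) − (-1.244798)) / 3 = -1.253515
R_{3,2} = (16·(-1.253515) − (-1.253556)) / 15 = -1.253512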